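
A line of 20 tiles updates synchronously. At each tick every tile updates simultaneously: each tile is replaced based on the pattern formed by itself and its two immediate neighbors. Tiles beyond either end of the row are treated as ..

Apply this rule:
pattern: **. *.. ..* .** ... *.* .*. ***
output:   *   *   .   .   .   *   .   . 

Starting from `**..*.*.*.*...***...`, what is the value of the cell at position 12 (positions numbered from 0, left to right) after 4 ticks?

*

.**..*.*.*.*....**..
..**..*.*.*.*....**.
...**..*.*.*.*....**
....**..*.*.*.*....*
position 12 holds *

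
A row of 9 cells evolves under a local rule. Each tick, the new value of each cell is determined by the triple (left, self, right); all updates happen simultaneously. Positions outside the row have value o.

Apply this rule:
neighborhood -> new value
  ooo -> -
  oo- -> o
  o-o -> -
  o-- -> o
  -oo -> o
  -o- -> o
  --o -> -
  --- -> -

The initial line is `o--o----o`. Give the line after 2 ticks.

tick 1: oo-oo---o
tick 2: -o-ooo--o

-o-ooo--o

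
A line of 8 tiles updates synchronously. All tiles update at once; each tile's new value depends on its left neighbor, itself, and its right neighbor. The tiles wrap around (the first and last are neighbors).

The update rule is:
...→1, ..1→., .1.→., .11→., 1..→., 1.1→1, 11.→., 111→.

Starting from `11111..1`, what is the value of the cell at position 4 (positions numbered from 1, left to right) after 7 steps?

.

step 1: ........
step 2: 11111111
step 3: ........  (repeats step 1; period 2)
step 7: ........
position 4 holds .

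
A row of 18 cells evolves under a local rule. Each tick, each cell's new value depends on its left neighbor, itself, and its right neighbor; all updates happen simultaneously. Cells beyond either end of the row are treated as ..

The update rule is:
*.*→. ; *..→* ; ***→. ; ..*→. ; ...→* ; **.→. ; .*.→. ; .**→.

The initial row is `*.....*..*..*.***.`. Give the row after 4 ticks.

tick 1: .****..*..*......*
tick 2: .....*..*..*****..
tick 3: ****..*..*......**
tick 4: ....*..*..*****...

....*..*..*****...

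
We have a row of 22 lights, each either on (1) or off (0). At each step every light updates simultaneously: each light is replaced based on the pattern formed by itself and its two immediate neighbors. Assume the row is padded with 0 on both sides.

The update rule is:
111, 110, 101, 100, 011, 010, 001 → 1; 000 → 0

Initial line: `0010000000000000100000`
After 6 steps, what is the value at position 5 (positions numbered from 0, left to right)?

1

0111000000000001110000
1111100000000011111000
1111110000000111111100
1111111000001111111110
1111111100011111111111
1111111110111111111111
position 5 holds 1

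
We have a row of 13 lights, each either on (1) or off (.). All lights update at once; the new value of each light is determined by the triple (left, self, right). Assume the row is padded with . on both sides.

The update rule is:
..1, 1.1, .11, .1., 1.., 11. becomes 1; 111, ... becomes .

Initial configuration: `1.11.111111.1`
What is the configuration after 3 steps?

11..111111111

111111....111
1....11..11.1
11..111111111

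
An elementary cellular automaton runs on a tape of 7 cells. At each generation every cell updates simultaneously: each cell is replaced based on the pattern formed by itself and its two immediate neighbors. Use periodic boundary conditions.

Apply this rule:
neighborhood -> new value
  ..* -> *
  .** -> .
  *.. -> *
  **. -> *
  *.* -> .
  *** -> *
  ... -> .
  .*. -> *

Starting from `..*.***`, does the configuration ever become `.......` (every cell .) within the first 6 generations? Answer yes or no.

no

***..**
*****.*
*****..
.******
..*****
**.****
generation 6 is **.****, still not uniform .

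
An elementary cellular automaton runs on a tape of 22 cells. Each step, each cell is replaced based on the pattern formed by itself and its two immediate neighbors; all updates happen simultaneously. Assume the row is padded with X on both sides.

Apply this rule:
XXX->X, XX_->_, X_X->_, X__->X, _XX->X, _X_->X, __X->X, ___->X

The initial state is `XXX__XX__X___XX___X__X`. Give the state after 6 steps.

XX_XXX_XXXXXXX_XXXXXXX
X__XX__XXXXXX__XXXXXXX
_XXX_XXXXXXX_XXXXXXXXX
_XX__XXXXXX__XXXXXXXXX
_X_XXXXXXX_XXXXXXXXXXX
_X_XXXXXX__XXXXXXXXXXX

_X_XXXXXX__XXXXXXXXXXX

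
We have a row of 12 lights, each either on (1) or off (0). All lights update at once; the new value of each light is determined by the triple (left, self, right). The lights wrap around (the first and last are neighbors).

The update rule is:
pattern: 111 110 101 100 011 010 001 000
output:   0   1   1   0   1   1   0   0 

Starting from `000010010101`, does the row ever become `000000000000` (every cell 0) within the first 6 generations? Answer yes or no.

000010011111
000010010001
000010010001  (fixed point — unchanged through generation 6)
generation 6 is 000010010001, still not uniform 0

no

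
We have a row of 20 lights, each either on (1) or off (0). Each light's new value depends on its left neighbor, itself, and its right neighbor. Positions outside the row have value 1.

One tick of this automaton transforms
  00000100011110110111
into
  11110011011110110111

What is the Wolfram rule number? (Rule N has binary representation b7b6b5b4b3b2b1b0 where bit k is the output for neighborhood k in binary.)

217

position 10: 111 → 1  (bit 7 = 1)
position 12: 110 → 1  (bit 6 = 1)
position 13: 101 → 0  (bit 5 = 0)
position 0: 100 → 1  (bit 4 = 1)
position 9: 011 → 1  (bit 3 = 1)
position 5: 010 → 0  (bit 2 = 0)
position 4: 001 → 0  (bit 1 = 0)
position 1: 000 → 1  (bit 0 = 1)
bits b7..b0 = 11011001 = 217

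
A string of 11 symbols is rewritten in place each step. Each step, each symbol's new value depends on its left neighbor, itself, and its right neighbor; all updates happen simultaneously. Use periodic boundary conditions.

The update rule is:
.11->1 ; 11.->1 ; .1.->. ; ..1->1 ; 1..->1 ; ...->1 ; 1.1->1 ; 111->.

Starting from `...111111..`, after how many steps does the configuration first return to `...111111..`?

step 1: 1111....111
step 2: ...111111..

2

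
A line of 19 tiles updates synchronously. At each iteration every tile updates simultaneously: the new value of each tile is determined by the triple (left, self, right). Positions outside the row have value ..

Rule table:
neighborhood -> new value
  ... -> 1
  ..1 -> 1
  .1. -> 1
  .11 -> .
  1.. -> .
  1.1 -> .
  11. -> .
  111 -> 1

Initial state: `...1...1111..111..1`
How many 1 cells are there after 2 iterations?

1111.11.11..1.1..11
.11........11.1.1..
count of 1: 6

6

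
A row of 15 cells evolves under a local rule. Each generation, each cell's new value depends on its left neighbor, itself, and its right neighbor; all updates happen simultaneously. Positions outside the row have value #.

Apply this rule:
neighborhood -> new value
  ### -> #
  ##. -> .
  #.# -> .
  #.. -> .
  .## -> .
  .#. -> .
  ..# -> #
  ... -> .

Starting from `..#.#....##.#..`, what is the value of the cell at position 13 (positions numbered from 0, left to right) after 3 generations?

.#......#.....#
.......#.....#.
......#.....#..
position 13 holds .

.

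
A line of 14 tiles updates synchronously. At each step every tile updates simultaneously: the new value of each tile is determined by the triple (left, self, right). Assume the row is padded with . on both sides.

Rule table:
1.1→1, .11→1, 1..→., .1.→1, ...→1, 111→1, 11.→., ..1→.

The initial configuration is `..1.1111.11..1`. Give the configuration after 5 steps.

111.11...111..

step 1: 1.11111.11...1
step 2: 111111.11..1.1
step 3: 11111.11...111
step 4: 1111.11..1.11.
step 5: 111.11...111..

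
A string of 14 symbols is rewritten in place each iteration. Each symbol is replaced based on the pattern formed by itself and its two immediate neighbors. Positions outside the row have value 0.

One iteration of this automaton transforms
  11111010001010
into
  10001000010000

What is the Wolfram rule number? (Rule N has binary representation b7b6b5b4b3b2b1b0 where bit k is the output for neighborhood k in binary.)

74

position 1: 111 → 0  (bit 7 = 0)
position 4: 110 → 1  (bit 6 = 1)
position 5: 101 → 0  (bit 5 = 0)
position 7: 100 → 0  (bit 4 = 0)
position 0: 011 → 1  (bit 3 = 1)
position 6: 010 → 0  (bit 2 = 0)
position 9: 001 → 1  (bit 1 = 1)
position 8: 000 → 0  (bit 0 = 0)
bits b7..b0 = 01001010 = 74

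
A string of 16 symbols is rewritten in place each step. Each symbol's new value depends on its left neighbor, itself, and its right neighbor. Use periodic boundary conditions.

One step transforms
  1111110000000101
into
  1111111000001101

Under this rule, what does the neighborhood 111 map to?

1

At position 0 the neighborhood is 111; the next row has 1 there.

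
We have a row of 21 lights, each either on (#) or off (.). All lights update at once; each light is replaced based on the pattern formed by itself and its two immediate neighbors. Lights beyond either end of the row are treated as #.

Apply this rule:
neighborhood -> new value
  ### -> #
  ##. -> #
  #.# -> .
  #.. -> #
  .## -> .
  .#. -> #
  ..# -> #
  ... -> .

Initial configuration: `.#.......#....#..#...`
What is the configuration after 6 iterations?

#######..###.####.###

.##.....###..######.#
..##...#.####.#####..
##.##.##..###..######
##..#..###.####.#####
#######.##..###..####
#######..###.####.###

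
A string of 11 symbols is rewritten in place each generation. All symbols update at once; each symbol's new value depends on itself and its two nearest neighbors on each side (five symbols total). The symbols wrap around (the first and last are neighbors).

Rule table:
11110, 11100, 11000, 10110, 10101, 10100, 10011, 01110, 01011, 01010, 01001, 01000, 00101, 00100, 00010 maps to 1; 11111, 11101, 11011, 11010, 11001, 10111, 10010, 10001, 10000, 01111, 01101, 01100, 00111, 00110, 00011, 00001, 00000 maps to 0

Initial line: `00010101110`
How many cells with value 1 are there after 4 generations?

generation 1: 00111110111
generation 2: 01000100011
generation 3: 01101110000
generation 4: 00000111000
count of 1: 3

3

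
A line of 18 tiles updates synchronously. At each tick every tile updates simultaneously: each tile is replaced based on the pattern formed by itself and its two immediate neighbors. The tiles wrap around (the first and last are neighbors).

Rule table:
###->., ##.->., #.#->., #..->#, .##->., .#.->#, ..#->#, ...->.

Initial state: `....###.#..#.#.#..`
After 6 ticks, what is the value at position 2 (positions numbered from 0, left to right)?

.

...#....####.#.##.
..###..#.....#...#
##...####...###.##
..#.#....#.#......
.##.##..##.##.....
#.....##.....#....
position 2 holds .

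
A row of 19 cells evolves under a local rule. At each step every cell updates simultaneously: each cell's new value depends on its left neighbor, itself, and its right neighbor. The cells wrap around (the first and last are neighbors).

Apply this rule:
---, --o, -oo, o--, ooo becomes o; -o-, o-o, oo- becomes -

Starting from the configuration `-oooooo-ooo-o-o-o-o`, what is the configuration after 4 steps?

-ooooo--oo---------
ooooo-ooo-ooooooooo
oooo--oo--ooooooooo
ooo-ooo-ooooooooooo

ooo-ooo-ooooooooooo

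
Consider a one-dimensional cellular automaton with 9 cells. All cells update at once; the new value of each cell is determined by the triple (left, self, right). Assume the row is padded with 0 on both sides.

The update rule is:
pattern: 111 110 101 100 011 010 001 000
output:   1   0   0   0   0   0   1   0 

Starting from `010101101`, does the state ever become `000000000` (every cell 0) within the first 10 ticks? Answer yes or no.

tick 1: 100000000
tick 2: 000000000
all cells are 0 at tick 2

yes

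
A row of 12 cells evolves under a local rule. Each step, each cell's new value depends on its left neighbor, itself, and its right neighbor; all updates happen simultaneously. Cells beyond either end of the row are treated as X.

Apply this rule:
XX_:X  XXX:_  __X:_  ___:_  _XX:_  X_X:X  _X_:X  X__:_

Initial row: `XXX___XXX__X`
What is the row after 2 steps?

__X_____X___
__X_____X___

__X_____X___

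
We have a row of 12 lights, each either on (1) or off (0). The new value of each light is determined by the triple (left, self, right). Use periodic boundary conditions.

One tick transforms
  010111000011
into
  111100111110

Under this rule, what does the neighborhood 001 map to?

At position 9 the neighborhood is 001; the next row has 1 there.

1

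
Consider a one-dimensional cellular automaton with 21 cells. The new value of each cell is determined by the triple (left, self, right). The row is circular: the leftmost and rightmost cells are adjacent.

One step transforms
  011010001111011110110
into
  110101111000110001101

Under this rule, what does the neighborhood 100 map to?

1

At position 5 the neighborhood is 100; the next row has 1 there.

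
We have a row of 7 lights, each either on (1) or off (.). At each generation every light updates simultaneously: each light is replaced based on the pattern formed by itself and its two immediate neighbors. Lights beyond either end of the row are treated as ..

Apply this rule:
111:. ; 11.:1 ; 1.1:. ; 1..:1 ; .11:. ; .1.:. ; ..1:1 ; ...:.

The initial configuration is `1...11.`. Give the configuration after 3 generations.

.1.1.11
1.....1
.1...1.

.1...1.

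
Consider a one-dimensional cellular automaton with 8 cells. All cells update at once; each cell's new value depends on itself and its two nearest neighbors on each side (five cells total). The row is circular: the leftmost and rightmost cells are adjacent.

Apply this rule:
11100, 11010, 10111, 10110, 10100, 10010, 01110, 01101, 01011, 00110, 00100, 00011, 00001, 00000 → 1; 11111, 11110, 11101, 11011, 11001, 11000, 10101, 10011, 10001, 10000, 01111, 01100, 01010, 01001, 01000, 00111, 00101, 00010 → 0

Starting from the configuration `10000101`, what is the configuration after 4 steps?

00010011
00010010
01010110
10001100

10001100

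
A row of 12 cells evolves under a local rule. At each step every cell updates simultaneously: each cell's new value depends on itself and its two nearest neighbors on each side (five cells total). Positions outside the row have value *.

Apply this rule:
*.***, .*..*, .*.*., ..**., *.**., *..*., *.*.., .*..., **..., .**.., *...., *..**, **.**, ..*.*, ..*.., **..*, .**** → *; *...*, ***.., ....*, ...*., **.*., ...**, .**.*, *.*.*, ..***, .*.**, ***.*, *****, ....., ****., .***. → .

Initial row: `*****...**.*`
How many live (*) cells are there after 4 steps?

.....*..*.**
**...****.**
..*...*..***
****..***.*.
count of *: 8

8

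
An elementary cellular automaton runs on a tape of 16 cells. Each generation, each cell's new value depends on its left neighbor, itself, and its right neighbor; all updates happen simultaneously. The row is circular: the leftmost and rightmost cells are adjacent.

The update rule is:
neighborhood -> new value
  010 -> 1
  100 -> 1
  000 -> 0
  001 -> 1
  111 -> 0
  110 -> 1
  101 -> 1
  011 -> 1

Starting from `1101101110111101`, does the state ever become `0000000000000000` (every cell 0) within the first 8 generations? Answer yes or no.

0111111011100111
1100001110111101
0110011011100111
1111111110111101
0000000011100111
1000000110111101
1100001111100111
0110011000111100
generation 8 is 0110011000111100, still not uniform 0

no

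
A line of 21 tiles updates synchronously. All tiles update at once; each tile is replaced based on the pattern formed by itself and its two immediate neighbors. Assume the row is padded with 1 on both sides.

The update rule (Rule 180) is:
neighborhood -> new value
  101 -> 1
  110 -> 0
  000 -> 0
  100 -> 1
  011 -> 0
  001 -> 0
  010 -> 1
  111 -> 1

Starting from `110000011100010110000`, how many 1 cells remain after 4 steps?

101000001010011001000
011100001111000101100
101010000110100110010
011111000001110001011
count of 1: 11

11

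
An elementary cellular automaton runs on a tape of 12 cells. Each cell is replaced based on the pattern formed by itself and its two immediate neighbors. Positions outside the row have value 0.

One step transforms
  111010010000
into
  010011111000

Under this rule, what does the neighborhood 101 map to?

At position 3 the neighborhood is 101; the next row has 0 there.

0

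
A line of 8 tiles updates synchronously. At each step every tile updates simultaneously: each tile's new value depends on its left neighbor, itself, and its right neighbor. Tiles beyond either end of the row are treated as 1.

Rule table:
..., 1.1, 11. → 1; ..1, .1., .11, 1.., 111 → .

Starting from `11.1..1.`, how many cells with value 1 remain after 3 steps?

4

.11....1
1.1.11..
11.1.1..
count of 1: 4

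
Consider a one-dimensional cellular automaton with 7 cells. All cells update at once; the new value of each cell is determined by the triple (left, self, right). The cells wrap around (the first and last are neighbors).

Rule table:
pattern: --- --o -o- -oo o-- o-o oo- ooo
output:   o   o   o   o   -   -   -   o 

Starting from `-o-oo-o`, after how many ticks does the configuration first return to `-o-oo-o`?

tick 1: -o-o--o
tick 2: -o-o-oo
tick 3: -o-o-o-
tick 4: oo-o-o-
tick 5: o--o-o-
tick 6: o-oo-o-
tick 7: o-o--o-
tick 8: o-o-oo-
tick 9: o-o-o--
tick 10: o-o-o-o
tick 11: --o-o-o
tick 12: -oo-o-o
tick 13: -o--o-o
tick 14: -o-oo-o

14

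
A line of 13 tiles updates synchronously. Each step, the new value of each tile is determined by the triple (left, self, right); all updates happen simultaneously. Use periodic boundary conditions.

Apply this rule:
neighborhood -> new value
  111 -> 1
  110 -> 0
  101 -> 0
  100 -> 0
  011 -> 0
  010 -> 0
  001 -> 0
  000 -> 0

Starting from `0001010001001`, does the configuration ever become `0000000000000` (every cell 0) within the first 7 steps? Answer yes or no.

step 1: 0000000000000
all cells are 0 at step 1

yes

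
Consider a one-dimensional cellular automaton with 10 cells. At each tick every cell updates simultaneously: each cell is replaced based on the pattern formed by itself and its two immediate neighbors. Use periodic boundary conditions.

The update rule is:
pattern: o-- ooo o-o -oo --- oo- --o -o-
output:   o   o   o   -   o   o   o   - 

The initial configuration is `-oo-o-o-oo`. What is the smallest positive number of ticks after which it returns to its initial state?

o-oo-o-o-o
oo-oo-o-o-
-oo-oo-o-o
o-oo-oo-o-
-o-oo-oo-o
o-o-oo-oo-
-o-o-oo-oo
o-o-o-oo-o
oo-o-o-oo-
-oo-o-o-oo

10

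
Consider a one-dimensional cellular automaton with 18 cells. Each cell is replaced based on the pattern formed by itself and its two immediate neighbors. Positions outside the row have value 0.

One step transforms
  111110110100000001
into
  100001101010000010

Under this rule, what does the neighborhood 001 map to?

At position 16 the neighborhood is 001; the next row has 1 there.

1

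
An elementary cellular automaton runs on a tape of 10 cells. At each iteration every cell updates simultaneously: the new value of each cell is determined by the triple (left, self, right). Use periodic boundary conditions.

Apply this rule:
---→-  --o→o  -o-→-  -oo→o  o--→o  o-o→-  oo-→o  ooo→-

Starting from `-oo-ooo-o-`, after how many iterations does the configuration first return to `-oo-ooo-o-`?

6

ooo-o-o--o
--o----ooo
oo-o--oo-o
-o--oooo-o
--ooo--o--
-oo-ooo-o-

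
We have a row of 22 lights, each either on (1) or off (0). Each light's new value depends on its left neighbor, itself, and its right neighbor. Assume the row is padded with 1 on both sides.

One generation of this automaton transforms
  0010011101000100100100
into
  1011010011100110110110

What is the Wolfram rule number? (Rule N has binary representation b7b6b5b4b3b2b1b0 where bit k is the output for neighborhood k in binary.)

position 6: 111 → 0  (bit 7 = 0)
position 7: 110 → 0  (bit 6 = 0)
position 8: 101 → 1  (bit 5 = 1)
position 0: 100 → 1  (bit 4 = 1)
position 5: 011 → 1  (bit 3 = 1)
position 2: 010 → 1  (bit 2 = 1)
position 1: 001 → 0  (bit 1 = 0)
position 11: 000 → 0  (bit 0 = 0)
bits b7..b0 = 00111100 = 60

60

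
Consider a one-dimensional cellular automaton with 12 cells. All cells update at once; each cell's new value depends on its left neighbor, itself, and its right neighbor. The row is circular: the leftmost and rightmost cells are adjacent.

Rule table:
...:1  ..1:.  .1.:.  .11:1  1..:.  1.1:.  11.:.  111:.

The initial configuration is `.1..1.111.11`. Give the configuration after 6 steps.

......1...1.
11111...1...
1.....1...1.
..111...1...
1.1...1...11
....1...1.1.

....1...1.1.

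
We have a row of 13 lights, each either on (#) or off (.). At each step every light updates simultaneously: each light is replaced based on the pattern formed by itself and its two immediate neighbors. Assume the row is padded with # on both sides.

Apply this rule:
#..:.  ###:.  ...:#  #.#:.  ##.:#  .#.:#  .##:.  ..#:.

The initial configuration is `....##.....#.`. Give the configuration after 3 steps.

.##..#.###.#.
..#..#...#.#.
..#..#.#.#.#.

..#..#.#.#.#.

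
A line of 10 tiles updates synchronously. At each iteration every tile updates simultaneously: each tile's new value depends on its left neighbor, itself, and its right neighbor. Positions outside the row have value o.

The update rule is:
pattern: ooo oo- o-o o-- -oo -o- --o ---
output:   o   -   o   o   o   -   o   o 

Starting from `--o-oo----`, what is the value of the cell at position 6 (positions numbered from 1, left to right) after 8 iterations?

o

oo-oo-oooo
o-oo-ooooo
-oo-oooooo
oo-ooooooo
o-oooooooo
-ooooooooo
oooooooooo
oooooooooo
position 6 holds o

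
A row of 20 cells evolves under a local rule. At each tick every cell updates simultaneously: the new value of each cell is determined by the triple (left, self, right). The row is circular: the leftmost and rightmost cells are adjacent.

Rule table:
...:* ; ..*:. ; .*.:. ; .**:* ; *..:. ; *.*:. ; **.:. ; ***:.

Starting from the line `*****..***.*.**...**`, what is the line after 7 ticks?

***.*....*.*.....***

.......*.....*..*.*.
******...***........
*......*.*...******.
..****.....*.*......
*.*....***.....*****
....**.*...***.*....
***.*....*.*.....***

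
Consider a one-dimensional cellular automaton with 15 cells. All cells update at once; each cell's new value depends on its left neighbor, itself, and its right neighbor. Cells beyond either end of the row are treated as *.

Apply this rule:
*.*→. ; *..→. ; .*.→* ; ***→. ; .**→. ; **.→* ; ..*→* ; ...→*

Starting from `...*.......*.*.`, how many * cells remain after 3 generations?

11

generation 1: .***.*******.*.
generation 2: ...*.......*.*.  (repeats generation 0; period 2)
generation 3: .***.*******.*.
count of *: 11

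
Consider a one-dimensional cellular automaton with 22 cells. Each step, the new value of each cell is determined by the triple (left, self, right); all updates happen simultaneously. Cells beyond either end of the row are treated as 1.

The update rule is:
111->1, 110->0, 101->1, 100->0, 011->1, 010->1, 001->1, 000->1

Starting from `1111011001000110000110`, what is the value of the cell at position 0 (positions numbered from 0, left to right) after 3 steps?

1

1110110011011100111101
1101100110111001111011
1011001101110011110111
position 0 holds 1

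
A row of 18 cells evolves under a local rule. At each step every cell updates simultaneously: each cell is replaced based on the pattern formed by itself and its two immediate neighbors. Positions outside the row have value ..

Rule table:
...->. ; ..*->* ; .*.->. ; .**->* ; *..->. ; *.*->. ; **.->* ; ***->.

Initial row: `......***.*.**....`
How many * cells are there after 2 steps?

.....**.*...**....
....***....***....
count of *: 6

6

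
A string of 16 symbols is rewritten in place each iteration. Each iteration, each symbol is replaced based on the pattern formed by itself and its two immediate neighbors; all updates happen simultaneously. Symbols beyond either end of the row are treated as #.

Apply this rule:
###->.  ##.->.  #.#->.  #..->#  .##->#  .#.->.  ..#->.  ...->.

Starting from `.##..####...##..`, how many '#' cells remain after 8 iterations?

.#.#.#...#..#.#.
......#...#.....
#......#...#....
.#......#...#...
..#......#...#..
#..#......#...#.
.#..#......#....
..#..#......#...
count of #: 3

3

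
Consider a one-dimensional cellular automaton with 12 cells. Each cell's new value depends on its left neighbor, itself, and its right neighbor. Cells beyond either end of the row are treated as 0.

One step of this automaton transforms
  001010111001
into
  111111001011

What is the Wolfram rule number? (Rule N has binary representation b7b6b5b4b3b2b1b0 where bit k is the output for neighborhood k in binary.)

position 7: 111 → 0  (bit 7 = 0)
position 8: 110 → 1  (bit 6 = 1)
position 3: 101 → 1  (bit 5 = 1)
position 9: 100 → 0  (bit 4 = 0)
position 6: 011 → 0  (bit 3 = 0)
position 2: 010 → 1  (bit 2 = 1)
position 1: 001 → 1  (bit 1 = 1)
position 0: 000 → 1  (bit 0 = 1)
bits b7..b0 = 01100111 = 103

103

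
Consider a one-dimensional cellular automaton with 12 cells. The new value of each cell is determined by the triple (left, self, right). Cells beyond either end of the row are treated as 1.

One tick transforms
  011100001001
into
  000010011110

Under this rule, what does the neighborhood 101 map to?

0

At position 0 the neighborhood is 101; the next row has 0 there.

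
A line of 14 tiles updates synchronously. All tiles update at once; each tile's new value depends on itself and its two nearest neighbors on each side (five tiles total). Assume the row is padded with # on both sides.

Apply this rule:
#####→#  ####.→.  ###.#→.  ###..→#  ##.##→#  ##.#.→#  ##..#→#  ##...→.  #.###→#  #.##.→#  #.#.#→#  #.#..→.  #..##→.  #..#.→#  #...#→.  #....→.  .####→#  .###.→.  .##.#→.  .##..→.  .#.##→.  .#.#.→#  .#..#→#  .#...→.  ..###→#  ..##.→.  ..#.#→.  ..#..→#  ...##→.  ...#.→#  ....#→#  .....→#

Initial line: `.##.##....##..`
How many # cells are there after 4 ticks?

9

##.##...#...#.
..##...##..#..
#........####.
#..#####.##..#
count of #: 9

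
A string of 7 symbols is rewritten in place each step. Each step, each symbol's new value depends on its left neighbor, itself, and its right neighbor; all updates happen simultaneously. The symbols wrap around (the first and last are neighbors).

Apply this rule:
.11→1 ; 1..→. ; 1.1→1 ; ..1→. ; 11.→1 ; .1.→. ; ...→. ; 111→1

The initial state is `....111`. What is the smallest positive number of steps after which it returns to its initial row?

1

....111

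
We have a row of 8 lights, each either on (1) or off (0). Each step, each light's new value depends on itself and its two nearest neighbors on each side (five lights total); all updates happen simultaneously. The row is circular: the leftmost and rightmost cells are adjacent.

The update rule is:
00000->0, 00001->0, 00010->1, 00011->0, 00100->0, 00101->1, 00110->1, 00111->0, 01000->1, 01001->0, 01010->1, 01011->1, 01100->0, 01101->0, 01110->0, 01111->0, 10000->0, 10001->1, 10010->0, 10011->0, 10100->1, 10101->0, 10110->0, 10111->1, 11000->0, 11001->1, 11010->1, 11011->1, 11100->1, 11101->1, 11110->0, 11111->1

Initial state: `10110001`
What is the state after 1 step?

01000101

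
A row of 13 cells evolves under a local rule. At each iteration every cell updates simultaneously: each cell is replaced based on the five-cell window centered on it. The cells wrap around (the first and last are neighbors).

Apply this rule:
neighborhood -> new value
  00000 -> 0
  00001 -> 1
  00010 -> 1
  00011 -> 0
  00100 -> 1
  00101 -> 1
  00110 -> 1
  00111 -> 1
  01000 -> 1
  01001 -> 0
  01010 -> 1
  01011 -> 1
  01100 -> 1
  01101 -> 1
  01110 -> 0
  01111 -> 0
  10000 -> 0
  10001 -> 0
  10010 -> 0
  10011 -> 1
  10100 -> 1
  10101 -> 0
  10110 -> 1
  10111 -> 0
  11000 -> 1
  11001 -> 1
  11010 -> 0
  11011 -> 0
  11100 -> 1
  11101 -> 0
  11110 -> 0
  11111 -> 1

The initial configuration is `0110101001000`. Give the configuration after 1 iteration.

0110011001101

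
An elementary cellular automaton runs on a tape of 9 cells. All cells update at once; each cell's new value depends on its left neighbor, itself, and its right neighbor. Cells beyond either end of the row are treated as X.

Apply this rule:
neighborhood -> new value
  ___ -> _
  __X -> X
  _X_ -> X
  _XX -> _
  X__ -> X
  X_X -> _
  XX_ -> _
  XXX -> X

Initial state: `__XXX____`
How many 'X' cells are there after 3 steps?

XX_X_X__X
X__X_XXX_
_XXX__X__
count of X: 4

4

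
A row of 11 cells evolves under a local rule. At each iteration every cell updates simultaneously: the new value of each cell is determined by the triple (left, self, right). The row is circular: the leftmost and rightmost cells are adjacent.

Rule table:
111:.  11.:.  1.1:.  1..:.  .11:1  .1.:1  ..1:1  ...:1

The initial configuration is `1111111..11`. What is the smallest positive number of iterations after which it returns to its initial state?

22

........11.
111111111..
1.........1
..111111111
.11........
11..1111111
...11......
1111..11111
.....11....
111111..111
.......11..
11111111..1
.........11
.111111111.
11.........
1..11111111
..11.......
111..111111
....11.....
11111..1111
......11...
1111111..11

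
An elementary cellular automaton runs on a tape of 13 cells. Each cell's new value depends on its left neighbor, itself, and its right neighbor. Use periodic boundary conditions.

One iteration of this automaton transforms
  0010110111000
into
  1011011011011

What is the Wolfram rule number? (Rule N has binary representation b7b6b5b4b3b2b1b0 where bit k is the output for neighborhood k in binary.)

229

position 8: 111 → 1  (bit 7 = 1)
position 5: 110 → 1  (bit 6 = 1)
position 3: 101 → 1  (bit 5 = 1)
position 10: 100 → 0  (bit 4 = 0)
position 4: 011 → 0  (bit 3 = 0)
position 2: 010 → 1  (bit 2 = 1)
position 1: 001 → 0  (bit 1 = 0)
position 0: 000 → 1  (bit 0 = 1)
bits b7..b0 = 11100101 = 229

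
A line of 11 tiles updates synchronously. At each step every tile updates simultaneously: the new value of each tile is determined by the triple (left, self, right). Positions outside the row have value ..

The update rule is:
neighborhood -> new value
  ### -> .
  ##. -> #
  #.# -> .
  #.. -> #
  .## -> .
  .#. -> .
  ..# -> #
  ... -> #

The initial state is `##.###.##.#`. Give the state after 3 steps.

....#..#..#

.#...#..#..
#.###.##.##
....#..#..#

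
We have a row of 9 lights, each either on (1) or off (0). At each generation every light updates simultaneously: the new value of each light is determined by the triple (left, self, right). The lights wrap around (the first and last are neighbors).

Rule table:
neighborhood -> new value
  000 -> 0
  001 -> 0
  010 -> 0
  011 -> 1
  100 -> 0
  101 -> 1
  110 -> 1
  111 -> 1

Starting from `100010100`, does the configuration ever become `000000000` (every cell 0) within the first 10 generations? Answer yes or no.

yes

generation 1: 000001000
generation 2: 000000000
all cells are 0 at generation 2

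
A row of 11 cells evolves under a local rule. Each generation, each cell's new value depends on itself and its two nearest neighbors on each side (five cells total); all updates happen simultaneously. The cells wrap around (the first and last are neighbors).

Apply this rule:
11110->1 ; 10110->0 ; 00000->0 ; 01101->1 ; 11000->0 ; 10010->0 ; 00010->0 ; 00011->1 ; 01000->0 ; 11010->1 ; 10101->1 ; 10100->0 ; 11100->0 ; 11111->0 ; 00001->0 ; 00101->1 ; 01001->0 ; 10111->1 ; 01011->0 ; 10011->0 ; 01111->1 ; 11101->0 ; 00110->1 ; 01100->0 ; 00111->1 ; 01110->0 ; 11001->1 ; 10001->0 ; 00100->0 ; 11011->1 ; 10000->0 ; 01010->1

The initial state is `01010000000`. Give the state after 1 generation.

01100000000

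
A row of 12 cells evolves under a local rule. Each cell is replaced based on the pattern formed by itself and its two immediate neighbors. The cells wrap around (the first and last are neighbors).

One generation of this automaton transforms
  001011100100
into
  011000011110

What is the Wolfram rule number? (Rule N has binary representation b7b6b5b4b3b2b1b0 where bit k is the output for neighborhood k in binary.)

22

position 5: 111 → 0  (bit 7 = 0)
position 6: 110 → 0  (bit 6 = 0)
position 3: 101 → 0  (bit 5 = 0)
position 7: 100 → 1  (bit 4 = 1)
position 4: 011 → 0  (bit 3 = 0)
position 2: 010 → 1  (bit 2 = 1)
position 1: 001 → 1  (bit 1 = 1)
position 0: 000 → 0  (bit 0 = 0)
bits b7..b0 = 00010110 = 22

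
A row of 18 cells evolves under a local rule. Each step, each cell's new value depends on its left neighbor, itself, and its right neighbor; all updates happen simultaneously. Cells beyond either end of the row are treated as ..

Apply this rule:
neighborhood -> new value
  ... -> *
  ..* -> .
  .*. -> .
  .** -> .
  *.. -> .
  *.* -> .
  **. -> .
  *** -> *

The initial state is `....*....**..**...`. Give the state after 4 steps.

*****......**.....

***...**........**
.*..*....******...
......**..****..**
*****......**.....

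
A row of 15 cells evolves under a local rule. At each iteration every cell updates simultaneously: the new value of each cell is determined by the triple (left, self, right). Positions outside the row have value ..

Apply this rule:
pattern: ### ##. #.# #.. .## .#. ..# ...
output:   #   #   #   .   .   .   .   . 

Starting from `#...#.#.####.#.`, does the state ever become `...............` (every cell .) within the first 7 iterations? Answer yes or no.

yes

.....#.#.####..
......#.#.###..
.......#.#.##..
........#.#.#..
.........#.#...
..........#....
...............
all cells are . at iteration 7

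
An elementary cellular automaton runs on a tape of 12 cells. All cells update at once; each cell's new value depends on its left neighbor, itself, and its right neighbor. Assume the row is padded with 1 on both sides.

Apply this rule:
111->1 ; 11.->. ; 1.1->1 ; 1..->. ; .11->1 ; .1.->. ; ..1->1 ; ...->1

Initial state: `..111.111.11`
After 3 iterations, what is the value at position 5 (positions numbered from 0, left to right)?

1

.111.111.111
111.111.1111
11.111.11111
position 5 holds 1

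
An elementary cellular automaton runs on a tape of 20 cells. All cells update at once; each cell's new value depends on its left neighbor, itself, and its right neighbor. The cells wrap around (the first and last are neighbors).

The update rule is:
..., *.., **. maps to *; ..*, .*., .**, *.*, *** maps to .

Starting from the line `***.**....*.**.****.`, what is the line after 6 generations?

..*..****....*....*.
*..*....****..***..*
**..***....**...**..
.**...****..***..**.
..***....**...**..**
*...****..***..**..*

*...****..***..**..*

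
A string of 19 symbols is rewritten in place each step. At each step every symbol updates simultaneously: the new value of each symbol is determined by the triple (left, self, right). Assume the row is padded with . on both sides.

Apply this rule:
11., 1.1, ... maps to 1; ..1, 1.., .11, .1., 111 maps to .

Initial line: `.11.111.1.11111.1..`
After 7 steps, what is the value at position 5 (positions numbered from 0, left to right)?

..11..11.1....11..1
1..1...11..11..1...
.....1..1...1....11
1111......1...11..1
...1.1111...1..1...
11..1...1.1......11
.1....1..1..1111..1
position 5 holds .

.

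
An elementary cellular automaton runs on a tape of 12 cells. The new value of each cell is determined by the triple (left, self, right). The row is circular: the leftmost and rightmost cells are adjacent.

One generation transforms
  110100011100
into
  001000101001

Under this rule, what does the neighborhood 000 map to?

0

At position 5 the neighborhood is 000; the next row has 0 there.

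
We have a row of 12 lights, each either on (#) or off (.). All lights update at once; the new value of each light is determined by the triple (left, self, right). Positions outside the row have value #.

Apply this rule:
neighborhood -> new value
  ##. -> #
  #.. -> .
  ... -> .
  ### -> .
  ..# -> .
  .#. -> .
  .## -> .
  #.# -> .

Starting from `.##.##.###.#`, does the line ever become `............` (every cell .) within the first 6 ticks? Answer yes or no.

tick 1: ..#..#...#..
tick 2: ............
all cells are . at tick 2

yes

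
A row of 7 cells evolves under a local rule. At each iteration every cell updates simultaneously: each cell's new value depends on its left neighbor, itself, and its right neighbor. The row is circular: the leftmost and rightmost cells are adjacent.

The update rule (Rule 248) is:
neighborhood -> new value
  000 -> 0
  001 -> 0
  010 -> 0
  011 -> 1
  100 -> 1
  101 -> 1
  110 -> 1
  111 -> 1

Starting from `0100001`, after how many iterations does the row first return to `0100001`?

1010000
0101000
0010100
0001010
0000101
1000010
0100001

7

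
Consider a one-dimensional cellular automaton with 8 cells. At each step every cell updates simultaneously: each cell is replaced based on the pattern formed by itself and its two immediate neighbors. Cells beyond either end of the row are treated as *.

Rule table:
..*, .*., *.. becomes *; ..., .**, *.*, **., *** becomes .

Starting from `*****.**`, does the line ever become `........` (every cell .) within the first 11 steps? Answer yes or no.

step 1: ........
all cells are . at step 1

yes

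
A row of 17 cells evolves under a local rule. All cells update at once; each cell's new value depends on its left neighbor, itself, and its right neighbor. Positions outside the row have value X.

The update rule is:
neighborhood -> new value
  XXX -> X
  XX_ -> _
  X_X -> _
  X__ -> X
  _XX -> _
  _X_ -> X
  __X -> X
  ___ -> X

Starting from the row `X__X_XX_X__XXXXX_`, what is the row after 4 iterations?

_XXX____XXX_XXX__
__X_XXXX_X___X_XX
XXX__XX__XXXXX__X
XX_XX__XX_XXX_XX_

XX_XX__XX_XXX_XX_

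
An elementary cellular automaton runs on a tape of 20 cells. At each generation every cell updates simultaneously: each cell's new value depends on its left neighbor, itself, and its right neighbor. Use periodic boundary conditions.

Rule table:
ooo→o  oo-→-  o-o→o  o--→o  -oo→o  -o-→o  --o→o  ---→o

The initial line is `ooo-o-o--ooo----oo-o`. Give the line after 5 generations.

oo-oooooooo-ooooo-oo
o-oooooooo-ooooo-ooo
-oooooooo-ooooo-oooo
oooooooo-ooooo-oooo-
ooooooo-ooooo-oooo-o

ooooooo-ooooo-oooo-o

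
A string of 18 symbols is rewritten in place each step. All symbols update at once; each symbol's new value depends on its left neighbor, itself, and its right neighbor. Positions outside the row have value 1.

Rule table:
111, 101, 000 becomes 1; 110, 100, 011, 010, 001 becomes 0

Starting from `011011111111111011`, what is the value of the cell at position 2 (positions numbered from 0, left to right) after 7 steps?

0

100101111111110101
000010111111101010
011001011111010101
100000101110101010
001110010101010101
000100001010101010
010001100101010101
position 2 holds 0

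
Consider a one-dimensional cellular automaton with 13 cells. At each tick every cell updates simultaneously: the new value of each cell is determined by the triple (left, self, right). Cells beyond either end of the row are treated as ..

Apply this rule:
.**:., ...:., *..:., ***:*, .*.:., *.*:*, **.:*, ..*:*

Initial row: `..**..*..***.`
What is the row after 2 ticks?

*.*.*..*.*.*.

tick 1: .*.*.*..*.**.
tick 2: *.*.*..*.*.*.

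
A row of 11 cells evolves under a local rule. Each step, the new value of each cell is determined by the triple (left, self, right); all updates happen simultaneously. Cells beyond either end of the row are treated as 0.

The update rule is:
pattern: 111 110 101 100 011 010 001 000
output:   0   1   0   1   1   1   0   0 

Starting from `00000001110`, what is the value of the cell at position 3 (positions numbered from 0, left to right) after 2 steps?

0

step 1: 00000001011
step 2: 00000001011
position 3 holds 0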